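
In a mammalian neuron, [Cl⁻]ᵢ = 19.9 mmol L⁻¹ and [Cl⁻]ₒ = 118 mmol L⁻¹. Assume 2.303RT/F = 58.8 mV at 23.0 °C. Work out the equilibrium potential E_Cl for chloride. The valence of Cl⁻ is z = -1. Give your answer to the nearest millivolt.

E = (58.8/z) · log₁₀([Cl⁻]_out/[Cl⁻]_in) with z = -1.
For an anion, dividing by z = -1 reverses the sign.
= (58.8/-1) · log₁₀(118/19.9) = -58.80 · log₁₀(5.93)
= -58.80 · (0.7730) = -45.45 mV

-45 mV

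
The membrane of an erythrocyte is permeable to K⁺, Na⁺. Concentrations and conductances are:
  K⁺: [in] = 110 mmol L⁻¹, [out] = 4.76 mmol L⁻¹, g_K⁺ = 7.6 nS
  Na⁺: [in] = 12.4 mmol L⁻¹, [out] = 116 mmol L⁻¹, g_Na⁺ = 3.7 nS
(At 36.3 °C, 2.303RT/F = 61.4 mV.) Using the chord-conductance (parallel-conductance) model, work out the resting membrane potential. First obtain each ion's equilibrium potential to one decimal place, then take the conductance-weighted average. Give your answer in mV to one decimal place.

-36.8 mV

E_K⁺ = (61.4/1)·log₁₀(4.76/110) = -83.7 mV
E_Na⁺ = (61.4/1)·log₁₀(116/12.4) = 59.6 mV
Vm = (Σ gᵢEᵢ)/(Σ gᵢ) = (7.6·-83.7 + 3.7·59.6) / (7.6 + 3.7)
= -415.60 / 11.3 = -36.78 mV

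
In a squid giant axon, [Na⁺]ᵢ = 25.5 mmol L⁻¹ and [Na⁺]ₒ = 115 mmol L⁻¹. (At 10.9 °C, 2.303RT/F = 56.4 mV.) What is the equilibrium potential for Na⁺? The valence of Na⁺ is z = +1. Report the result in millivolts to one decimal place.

36.9 mV

E = (56.4/z) · log₁₀([Na⁺]_out/[Na⁺]_in) with z = +1.
= (56.4/1) · log₁₀(115/25.5) = 56.40 · log₁₀(4.51)
= 56.40 · (0.6542) = 36.89 mV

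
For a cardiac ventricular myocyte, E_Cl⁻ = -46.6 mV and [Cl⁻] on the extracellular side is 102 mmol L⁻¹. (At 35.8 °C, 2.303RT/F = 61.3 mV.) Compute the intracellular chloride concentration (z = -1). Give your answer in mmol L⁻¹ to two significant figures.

Nernst: E = (61.3/-1) · log₁₀([out]/[in]), so log₁₀([out]/[in]) = -46.6 × -1 / 61.3 = 0.7602.
[out]/[in] = 10^(0.7602) = 5.757.
[in] = 102 / 5.757 = 17.72 mmol L⁻¹.

18 mmol L⁻¹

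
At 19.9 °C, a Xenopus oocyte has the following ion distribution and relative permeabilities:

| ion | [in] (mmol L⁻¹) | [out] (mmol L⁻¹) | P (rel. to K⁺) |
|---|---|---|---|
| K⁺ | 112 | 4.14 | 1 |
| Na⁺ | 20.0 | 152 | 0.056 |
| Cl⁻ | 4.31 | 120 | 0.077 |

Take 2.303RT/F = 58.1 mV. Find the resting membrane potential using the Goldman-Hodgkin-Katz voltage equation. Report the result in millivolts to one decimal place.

-56.6 mV

Vm = 58.1 · log₁₀[(Σ P·[cation]ₒ + Σ P·[anion]ᵢ) / (Σ P·[cation]ᵢ + Σ P·[anion]ₒ)]
Numerator = 1×4.14 + 0.056×152 + 0.077×4.31 = 12.98
Denominator = 1×112 + 0.056×20.0 + 0.077×120 = 122.4
Vm = 58.1 · log₁₀(0.10611) = 58.1 × (-0.9742) = -56.60 mV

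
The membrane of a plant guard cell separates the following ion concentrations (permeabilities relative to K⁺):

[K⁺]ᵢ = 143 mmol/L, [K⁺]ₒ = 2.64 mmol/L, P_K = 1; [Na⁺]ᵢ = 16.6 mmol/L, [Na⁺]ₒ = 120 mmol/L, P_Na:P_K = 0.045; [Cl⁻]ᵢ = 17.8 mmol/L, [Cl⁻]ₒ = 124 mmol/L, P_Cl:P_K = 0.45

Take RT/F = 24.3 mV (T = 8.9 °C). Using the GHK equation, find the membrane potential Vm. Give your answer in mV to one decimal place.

-61.2 mV

Vm = 24.3 · ln[(Σ P·[cation]ₒ + Σ P·[anion]ᵢ) / (Σ P·[cation]ᵢ + Σ P·[anion]ₒ)]
Numerator = 1×2.64 + 0.045×120 + 0.45×17.8 = 16.05
Denominator = 1×143 + 0.045×16.6 + 0.45×124 = 199.5
Vm = 24.3 · ln(0.080432) = 24.3 × (-2.5203) = -61.24 mV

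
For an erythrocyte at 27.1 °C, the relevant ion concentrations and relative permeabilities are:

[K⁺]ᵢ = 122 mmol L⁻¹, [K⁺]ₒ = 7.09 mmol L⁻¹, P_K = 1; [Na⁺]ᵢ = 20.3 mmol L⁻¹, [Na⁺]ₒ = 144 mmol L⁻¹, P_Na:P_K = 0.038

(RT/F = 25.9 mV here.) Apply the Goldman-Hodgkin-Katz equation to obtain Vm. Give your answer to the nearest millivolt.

Vm = 25.9 · ln[(Σ P·[cation]ₒ + Σ P·[anion]ᵢ) / (Σ P·[cation]ᵢ + Σ P·[anion]ₒ)]
Numerator = 1×7.09 + 0.038×144 = 12.56
Denominator = 1×122 + 0.038×20.3 = 122.8
Vm = 25.9 · ln(0.10232) = 25.9 × (-2.2796) = -59.04 mV

-59 mV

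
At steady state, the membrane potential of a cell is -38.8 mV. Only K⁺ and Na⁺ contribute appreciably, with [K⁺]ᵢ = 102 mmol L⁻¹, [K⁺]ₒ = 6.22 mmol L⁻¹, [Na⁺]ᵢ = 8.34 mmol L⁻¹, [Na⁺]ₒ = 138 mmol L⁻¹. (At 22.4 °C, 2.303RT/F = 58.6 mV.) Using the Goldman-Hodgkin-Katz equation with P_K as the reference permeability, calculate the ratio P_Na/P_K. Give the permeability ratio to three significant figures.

0.117

Let α = P_Na/P_K. GHK: Vm = 58.6·log₁₀[(Kₒ + α·Naₒ)/(Kᵢ + α·Naᵢ)].
10^(Vm/58.6) = 10^(-38.8/58.6) = 0.21771
So 0.21771·(Kᵢ + α·Naᵢ) = Kₒ + α·Naₒ → α = (0.21771·102.0 − 6.22) / (138.0 − 0.21771·8.34)
α = (22.21 − 6.22) / (138.0 − 1.816) = 15.99/136.2 = 0.1174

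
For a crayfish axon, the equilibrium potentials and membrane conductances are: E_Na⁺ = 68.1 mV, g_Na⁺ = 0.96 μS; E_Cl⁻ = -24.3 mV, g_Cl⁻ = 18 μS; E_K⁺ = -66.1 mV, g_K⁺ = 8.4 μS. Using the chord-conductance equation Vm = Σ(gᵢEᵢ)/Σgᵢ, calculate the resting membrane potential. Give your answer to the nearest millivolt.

Σ gᵢEᵢ = 0.96·(68.1) + 18·(-24.3) + 8.4·(-66.1) = -927.26
Σ gᵢ = 0.96 + 18 + 8.4 = 27.36
Vm = -927.26 / 27.36 = -33.89 mV

-34 mV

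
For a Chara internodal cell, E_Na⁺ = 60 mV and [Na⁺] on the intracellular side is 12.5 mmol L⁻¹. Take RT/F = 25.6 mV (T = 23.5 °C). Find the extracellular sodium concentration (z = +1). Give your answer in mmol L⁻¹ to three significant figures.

130 mmol L⁻¹

Nernst: E = (25.6/1) · ln([out]/[in]), so ln([out]/[in]) = 60.0 × 1 / 25.6 = 2.3438.
[out]/[in] = e^(2.3438) = 10.42.
[out] = 10.42 × 12.5 = 130.3 mmol L⁻¹.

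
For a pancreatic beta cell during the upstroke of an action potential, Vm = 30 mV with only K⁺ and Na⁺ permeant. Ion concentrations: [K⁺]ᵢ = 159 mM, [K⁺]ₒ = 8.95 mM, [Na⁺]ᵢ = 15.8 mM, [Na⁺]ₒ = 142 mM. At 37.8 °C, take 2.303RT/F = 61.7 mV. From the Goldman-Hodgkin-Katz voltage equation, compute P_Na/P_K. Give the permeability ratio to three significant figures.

5.11

Let α = P_Na/P_K. GHK: Vm = 61.7·log₁₀[(Kₒ + α·Naₒ)/(Kᵢ + α·Naᵢ)].
10^(Vm/61.7) = 10^(30.0/61.7) = 3.0635
So 3.0635·(Kᵢ + α·Naᵢ) = Kₒ + α·Naₒ → α = (3.0635·159.0 − 8.95) / (142.0 − 3.0635·15.8)
α = (487.1 − 8.95) / (142.0 − 48.4) = 478.2/93.6 = 5.109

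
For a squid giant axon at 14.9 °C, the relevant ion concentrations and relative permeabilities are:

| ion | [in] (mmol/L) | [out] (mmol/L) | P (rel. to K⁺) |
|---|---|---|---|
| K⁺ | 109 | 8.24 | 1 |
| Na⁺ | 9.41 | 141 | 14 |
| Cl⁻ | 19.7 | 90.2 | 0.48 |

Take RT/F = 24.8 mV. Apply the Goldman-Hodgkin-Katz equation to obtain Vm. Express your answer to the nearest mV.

48 mV

Vm = 24.8 · ln[(Σ P·[cation]ₒ + Σ P·[anion]ᵢ) / (Σ P·[cation]ᵢ + Σ P·[anion]ₒ)]
Numerator = 1×8.24 + 14×141 + 0.48×19.7 = 1992
Denominator = 1×109 + 14×9.41 + 0.48×90.2 = 284
Vm = 24.8 · ln(7.0121) = 24.8 × (1.9476) = 48.30 mV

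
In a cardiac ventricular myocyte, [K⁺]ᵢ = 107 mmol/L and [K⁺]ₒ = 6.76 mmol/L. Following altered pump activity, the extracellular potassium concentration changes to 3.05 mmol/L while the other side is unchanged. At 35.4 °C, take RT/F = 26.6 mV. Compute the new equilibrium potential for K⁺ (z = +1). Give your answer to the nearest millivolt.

-95 mV

After the shift: [K⁺]_out = 3.05, [K⁺]_in = 107 mmol/L.
E_new = (26.6/1)·ln(3.05/107) = 26.60 · (-3.5577) = -94.63 mV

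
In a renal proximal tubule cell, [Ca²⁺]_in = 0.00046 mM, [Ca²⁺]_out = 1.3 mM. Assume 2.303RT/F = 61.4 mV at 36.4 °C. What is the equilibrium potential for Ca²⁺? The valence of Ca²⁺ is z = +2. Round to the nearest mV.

E = (61.4/z) · log₁₀([Ca²⁺]_out/[Ca²⁺]_in) with z = +2.
= (61.4/2) · log₁₀(1.3/0.00046) = 30.70 · log₁₀(2826)
= 30.70 · (3.4512) = 105.95 mV

106 mV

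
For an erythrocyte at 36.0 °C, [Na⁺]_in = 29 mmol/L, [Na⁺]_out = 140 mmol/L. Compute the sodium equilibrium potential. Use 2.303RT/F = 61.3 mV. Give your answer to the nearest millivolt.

42 mV

E = (61.3/z) · log₁₀([Na⁺]_out/[Na⁺]_in) with z = +1.
= (61.3/1) · log₁₀(140/29) = 61.30 · log₁₀(4.828)
= 61.30 · (0.6837) = 41.91 mV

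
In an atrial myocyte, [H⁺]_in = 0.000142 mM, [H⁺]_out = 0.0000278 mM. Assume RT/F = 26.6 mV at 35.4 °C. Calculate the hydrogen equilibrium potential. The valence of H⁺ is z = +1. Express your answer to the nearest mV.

-43 mV

E = (26.6/z) · ln([H⁺]_out/[H⁺]_in) with z = +1.
= (26.6/1) · ln(0.0000278/0.000142) = 26.60 · ln(0.1958)
= 26.60 · (-1.6308) = -43.38 mV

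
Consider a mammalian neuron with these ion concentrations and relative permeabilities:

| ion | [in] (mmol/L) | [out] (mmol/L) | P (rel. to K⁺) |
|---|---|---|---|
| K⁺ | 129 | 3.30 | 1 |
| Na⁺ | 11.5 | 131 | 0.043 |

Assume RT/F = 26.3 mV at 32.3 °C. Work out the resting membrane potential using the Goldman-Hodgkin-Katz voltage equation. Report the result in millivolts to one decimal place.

Vm = 26.3 · ln[(Σ P·[cation]ₒ + Σ P·[anion]ᵢ) / (Σ P·[cation]ᵢ + Σ P·[anion]ₒ)]
Numerator = 1×3.30 + 0.043×131 = 8.933
Denominator = 1×129 + 0.043×11.5 = 129.5
Vm = 26.3 · ln(0.068984) = 26.3 × (-2.6739) = -70.32 mV

-70.3 mV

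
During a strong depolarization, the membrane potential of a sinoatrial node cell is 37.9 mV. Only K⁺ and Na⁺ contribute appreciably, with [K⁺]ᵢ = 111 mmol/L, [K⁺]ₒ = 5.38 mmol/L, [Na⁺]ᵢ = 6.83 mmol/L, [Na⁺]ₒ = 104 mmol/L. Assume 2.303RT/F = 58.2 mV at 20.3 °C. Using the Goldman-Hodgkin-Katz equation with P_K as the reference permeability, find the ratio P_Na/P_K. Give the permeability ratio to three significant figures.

Let α = P_Na/P_K. GHK: Vm = 58.2·log₁₀[(Kₒ + α·Naₒ)/(Kᵢ + α·Naᵢ)].
10^(Vm/58.2) = 10^(37.9/58.2) = 4.4792
So 4.4792·(Kᵢ + α·Naᵢ) = Kₒ + α·Naₒ → α = (4.4792·111.0 − 5.38) / (104.0 − 4.4792·6.83)
α = (497.2 − 5.38) / (104.0 − 30.59) = 491.8/73.41 = 6.7

6.70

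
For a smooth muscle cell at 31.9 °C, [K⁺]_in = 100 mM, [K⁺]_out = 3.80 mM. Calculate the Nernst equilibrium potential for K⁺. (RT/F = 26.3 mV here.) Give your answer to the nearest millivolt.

E = (26.3/z) · ln([K⁺]_out/[K⁺]_in) with z = +1.
= (26.3/1) · ln(3.80/100) = 26.30 · ln(0.038)
= 26.30 · (-3.2702) = -86.01 mV

-86 mV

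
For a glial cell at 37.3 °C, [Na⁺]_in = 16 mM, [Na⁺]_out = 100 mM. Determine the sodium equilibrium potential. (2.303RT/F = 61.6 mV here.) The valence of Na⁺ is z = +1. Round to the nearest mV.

49 mV

E = (61.6/z) · log₁₀([Na⁺]_out/[Na⁺]_in) with z = +1.
= (61.6/1) · log₁₀(100/16) = 61.60 · log₁₀(6.25)
= 61.60 · (0.7959) = 49.03 mV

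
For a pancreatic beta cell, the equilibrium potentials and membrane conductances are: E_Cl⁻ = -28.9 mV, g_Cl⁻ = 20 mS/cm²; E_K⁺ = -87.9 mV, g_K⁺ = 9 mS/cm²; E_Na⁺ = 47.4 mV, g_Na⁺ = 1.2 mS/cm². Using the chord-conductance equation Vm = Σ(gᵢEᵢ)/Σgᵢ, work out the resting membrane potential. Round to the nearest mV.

Σ gᵢEᵢ = 20·(-28.9) + 9·(-87.9) + 1.2·(47.4) = -1312.22
Σ gᵢ = 20 + 9 + 1.2 = 30.2
Vm = -1312.22 / 30.2 = -43.45 mV

-43 mV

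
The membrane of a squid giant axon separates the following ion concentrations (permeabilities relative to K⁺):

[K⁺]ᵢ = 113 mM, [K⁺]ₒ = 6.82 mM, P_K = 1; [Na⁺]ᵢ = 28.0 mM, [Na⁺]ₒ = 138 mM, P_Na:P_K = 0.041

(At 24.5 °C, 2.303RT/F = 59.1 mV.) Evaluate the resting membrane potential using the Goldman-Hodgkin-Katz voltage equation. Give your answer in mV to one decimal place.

-56.8 mV

Vm = 59.1 · log₁₀[(Σ P·[cation]ₒ + Σ P·[anion]ᵢ) / (Σ P·[cation]ᵢ + Σ P·[anion]ₒ)]
Numerator = 1×6.82 + 0.041×138 = 12.48
Denominator = 1×113 + 0.041×28.0 = 114.1
Vm = 59.1 · log₁₀(0.10931) = 59.1 × (-0.9613) = -56.81 mV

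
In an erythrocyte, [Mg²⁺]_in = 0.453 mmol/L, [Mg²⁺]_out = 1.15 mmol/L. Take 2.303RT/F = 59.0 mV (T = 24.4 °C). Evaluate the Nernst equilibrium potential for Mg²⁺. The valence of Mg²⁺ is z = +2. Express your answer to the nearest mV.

E = (59.0/z) · log₁₀([Mg²⁺]_out/[Mg²⁺]_in) with z = +2.
= (59.0/2) · log₁₀(1.15/0.453) = 29.50 · log₁₀(2.539)
= 29.50 · (0.4046) = 11.94 mV

12 mV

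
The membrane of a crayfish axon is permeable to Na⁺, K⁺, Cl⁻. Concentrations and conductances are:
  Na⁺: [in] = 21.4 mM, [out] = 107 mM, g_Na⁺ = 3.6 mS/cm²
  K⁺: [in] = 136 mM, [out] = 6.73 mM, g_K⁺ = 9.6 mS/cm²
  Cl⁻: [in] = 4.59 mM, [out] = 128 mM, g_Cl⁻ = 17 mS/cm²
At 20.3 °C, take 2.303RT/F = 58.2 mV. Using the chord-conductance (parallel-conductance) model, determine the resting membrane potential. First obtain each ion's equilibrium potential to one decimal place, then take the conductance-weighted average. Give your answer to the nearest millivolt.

E_Na⁺ = (58.2/1)·log₁₀(107/21.4) = 40.7 mV
E_K⁺ = (58.2/1)·log₁₀(6.73/136) = -76.0 mV
E_Cl⁻ = (58.2/-1)·log₁₀(128/4.59) = -84.1 mV
Vm = (Σ gᵢEᵢ)/(Σ gᵢ) = (3.6·40.7 + 9.6·-76.0 + 17·-84.1) / (3.6 + 9.6 + 17)
= -2012.78 / 30.2 = -66.65 mV

-67 mV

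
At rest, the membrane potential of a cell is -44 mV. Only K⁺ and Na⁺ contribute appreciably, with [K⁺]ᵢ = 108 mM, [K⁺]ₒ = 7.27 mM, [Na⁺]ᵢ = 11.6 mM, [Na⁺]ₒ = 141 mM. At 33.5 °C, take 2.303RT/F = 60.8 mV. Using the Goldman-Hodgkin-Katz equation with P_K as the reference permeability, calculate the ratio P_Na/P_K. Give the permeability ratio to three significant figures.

0.0946

Let α = P_Na/P_K. GHK: Vm = 60.8·log₁₀[(Kₒ + α·Naₒ)/(Kᵢ + α·Naᵢ)].
10^(Vm/60.8) = 10^(-44.0/60.8) = 0.18894
So 0.18894·(Kᵢ + α·Naᵢ) = Kₒ + α·Naₒ → α = (0.18894·108.0 − 7.27) / (141.0 − 0.18894·11.6)
α = (20.41 − 7.27) / (141.0 − 2.192) = 13.14/138.8 = 0.09463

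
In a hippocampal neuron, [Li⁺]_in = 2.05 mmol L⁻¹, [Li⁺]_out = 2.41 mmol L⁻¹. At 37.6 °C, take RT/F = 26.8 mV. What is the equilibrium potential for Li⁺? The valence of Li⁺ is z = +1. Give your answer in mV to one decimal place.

E = (26.8/z) · ln([Li⁺]_out/[Li⁺]_in) with z = +1.
= (26.8/1) · ln(2.41/2.05) = 26.80 · ln(1.176)
= 26.80 · (0.1618) = 4.34 mV

4.3 mV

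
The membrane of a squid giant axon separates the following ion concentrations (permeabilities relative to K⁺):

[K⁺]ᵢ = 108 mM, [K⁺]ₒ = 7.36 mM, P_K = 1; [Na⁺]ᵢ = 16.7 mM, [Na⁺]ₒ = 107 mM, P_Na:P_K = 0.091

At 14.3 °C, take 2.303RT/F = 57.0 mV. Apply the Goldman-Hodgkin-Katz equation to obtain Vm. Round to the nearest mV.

-46 mV

Vm = 57.0 · log₁₀[(Σ P·[cation]ₒ + Σ P·[anion]ᵢ) / (Σ P·[cation]ᵢ + Σ P·[anion]ₒ)]
Numerator = 1×7.36 + 0.091×107 = 17.1
Denominator = 1×108 + 0.091×16.7 = 109.5
Vm = 57.0 · log₁₀(0.15611) = 57.0 × (-0.8066) = -45.97 mV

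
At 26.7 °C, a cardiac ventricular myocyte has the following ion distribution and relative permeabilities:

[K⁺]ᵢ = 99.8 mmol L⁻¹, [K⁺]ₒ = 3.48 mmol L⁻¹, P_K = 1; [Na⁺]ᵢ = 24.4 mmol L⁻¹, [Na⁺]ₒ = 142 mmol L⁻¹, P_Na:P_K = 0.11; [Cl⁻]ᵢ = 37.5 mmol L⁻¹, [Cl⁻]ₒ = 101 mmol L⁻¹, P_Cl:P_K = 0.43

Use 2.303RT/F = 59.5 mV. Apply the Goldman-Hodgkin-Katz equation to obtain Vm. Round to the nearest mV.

Vm = 59.5 · log₁₀[(Σ P·[cation]ₒ + Σ P·[anion]ᵢ) / (Σ P·[cation]ᵢ + Σ P·[anion]ₒ)]
Numerator = 1×3.48 + 0.11×142 + 0.43×37.5 = 35.22
Denominator = 1×99.8 + 0.11×24.4 + 0.43×101 = 145.9
Vm = 59.5 · log₁₀(0.24141) = 59.5 × (-0.6172) = -36.73 mV

-37 mV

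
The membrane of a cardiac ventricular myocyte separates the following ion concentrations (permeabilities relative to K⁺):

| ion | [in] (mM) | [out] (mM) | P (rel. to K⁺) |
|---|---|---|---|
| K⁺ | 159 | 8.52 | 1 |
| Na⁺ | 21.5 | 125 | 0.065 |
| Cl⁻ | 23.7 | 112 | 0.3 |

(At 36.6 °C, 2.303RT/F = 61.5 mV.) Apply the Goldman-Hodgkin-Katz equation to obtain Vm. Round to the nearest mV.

Vm = 61.5 · log₁₀[(Σ P·[cation]ₒ + Σ P·[anion]ᵢ) / (Σ P·[cation]ᵢ + Σ P·[anion]ₒ)]
Numerator = 1×8.52 + 0.065×125 + 0.3×23.7 = 23.75
Denominator = 1×159 + 0.065×21.5 + 0.3×112 = 194
Vm = 61.5 · log₁₀(0.12245) = 61.5 × (-0.9120) = -56.09 mV

-56 mV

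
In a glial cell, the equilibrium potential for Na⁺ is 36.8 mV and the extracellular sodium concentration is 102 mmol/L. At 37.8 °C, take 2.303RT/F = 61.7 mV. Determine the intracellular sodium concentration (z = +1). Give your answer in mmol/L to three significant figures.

25.8 mmol/L

Nernst: E = (61.7/1) · log₁₀([out]/[in]), so log₁₀([out]/[in]) = 36.8 × 1 / 61.7 = 0.5964.
[out]/[in] = 10^(0.5964) = 3.949.
[in] = 102 / 3.949 = 25.83 mmol/L.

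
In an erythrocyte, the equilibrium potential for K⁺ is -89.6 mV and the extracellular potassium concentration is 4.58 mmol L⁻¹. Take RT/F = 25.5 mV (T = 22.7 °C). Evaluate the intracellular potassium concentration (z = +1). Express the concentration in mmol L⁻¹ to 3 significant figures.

154 mmol L⁻¹

Nernst: E = (25.5/1) · ln([out]/[in]), so ln([out]/[in]) = -89.6 × 1 / 25.5 = -3.5137.
[out]/[in] = e^(-3.5137) = 0.02979.
[in] = 4.58 / 0.02979 = 153.8 mmol L⁻¹.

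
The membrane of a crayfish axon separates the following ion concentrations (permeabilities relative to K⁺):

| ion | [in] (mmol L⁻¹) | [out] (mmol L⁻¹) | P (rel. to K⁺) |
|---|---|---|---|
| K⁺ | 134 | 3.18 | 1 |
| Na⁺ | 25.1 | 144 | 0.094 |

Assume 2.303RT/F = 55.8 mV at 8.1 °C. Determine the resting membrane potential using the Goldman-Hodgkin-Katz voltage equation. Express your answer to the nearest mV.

Vm = 55.8 · log₁₀[(Σ P·[cation]ₒ + Σ P·[anion]ᵢ) / (Σ P·[cation]ᵢ + Σ P·[anion]ₒ)]
Numerator = 1×3.18 + 0.094×144 = 16.72
Denominator = 1×134 + 0.094×25.1 = 136.4
Vm = 55.8 · log₁₀(0.12259) = 55.8 × (-0.9116) = -50.86 mV

-51 mV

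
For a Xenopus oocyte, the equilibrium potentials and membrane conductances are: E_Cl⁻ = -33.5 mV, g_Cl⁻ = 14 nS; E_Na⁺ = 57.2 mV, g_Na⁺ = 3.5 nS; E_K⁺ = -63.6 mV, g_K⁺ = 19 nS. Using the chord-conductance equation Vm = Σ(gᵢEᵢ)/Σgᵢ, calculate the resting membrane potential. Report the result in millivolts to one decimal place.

-40.5 mV

Σ gᵢEᵢ = 14·(-33.5) + 3.5·(57.2) + 19·(-63.6) = -1477.20
Σ gᵢ = 14 + 3.5 + 19 = 36.5
Vm = -1477.20 / 36.5 = -40.47 mV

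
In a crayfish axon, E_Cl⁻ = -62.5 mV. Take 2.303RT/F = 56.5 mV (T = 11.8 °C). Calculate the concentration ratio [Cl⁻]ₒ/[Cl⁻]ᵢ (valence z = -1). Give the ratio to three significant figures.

log₁₀([out]/[in]) = E·z/(56.5) = -62.5 × -1 / 56.5 = 1.1062
[out]/[in] = 10^(1.1062) = 12.77

12.8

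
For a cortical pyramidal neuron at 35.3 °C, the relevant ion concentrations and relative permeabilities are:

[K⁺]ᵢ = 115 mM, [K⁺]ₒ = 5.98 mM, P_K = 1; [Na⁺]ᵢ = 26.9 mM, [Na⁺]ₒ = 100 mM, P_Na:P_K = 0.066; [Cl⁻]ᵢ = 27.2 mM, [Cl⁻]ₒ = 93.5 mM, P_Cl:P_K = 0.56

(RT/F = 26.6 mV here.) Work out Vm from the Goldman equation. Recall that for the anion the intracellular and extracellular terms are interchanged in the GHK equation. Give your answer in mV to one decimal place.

Vm = 26.6 · ln[(Σ P·[cation]ₒ + Σ P·[anion]ᵢ) / (Σ P·[cation]ᵢ + Σ P·[anion]ₒ)]
Numerator = 1×5.98 + 0.066×100 + 0.56×27.2 = 27.81
Denominator = 1×115 + 0.066×26.9 + 0.56×93.5 = 169.1
Vm = 26.6 · ln(0.16444) = 26.6 × (-1.8052) = -48.02 mV

-48.0 mV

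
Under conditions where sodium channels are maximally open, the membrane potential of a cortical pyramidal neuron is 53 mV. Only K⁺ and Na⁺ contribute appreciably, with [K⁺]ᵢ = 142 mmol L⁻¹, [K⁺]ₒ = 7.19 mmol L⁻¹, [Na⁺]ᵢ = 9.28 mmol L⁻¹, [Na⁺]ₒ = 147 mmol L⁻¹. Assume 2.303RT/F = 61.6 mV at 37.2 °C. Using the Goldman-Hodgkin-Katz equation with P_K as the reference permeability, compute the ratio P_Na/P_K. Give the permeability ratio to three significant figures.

Let α = P_Na/P_K. GHK: Vm = 61.6·log₁₀[(Kₒ + α·Naₒ)/(Kᵢ + α·Naᵢ)].
10^(Vm/61.6) = 10^(53.0/61.6) = 7.2509
So 7.2509·(Kᵢ + α·Naᵢ) = Kₒ + α·Naₒ → α = (7.2509·142.0 − 7.19) / (147.0 − 7.2509·9.28)
α = (1030 − 7.19) / (147.0 − 67.29) = 1022/79.71 = 12.83

12.8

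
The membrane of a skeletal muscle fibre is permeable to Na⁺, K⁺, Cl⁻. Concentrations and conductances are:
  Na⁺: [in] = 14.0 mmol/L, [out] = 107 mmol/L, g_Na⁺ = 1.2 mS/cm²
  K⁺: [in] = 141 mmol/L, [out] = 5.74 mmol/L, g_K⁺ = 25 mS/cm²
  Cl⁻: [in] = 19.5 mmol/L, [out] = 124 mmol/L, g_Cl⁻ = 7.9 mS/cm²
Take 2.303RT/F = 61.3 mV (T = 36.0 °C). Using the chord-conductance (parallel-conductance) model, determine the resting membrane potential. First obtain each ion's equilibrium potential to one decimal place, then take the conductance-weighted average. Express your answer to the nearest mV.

-72 mV

E_Na⁺ = (61.3/1)·log₁₀(107/14.0) = 54.1 mV
E_K⁺ = (61.3/1)·log₁₀(5.74/141) = -85.2 mV
E_Cl⁻ = (61.3/-1)·log₁₀(124/19.5) = -49.2 mV
Vm = (Σ gᵢEᵢ)/(Σ gᵢ) = (1.2·54.1 + 25·-85.2 + 7.9·-49.2) / (1.2 + 25 + 7.9)
= -2453.76 / 34.1 = -71.96 mV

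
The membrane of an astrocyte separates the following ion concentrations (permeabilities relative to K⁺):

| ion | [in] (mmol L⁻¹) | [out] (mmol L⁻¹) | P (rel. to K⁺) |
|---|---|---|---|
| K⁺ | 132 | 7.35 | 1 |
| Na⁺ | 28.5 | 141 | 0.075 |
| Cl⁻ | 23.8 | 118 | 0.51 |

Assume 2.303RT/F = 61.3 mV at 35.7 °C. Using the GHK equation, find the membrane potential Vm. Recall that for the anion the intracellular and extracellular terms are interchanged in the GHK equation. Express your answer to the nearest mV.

-50 mV

Vm = 61.3 · log₁₀[(Σ P·[cation]ₒ + Σ P·[anion]ᵢ) / (Σ P·[cation]ᵢ + Σ P·[anion]ₒ)]
Numerator = 1×7.35 + 0.075×141 + 0.51×23.8 = 30.06
Denominator = 1×132 + 0.075×28.5 + 0.51×118 = 194.3
Vm = 61.3 · log₁₀(0.15471) = 61.3 × (-0.8105) = -49.68 mV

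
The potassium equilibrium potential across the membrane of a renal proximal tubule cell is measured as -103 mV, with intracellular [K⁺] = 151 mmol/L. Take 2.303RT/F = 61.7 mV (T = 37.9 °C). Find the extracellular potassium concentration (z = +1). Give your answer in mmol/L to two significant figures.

3.2 mmol/L

Nernst: E = (61.7/1) · log₁₀([out]/[in]), so log₁₀([out]/[in]) = -103.0 × 1 / 61.7 = -1.6694.
[out]/[in] = 10^(-1.6694) = 0.02141.
[out] = 0.02141 × 151 = 3.233 mmol/L.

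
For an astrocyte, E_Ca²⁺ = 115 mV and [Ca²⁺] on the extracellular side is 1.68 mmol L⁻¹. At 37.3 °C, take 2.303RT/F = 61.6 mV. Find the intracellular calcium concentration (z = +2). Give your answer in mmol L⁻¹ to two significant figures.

Nernst: E = (61.6/2) · log₁₀([out]/[in]), so log₁₀([out]/[in]) = 115.0 × 2 / 61.6 = 3.7338.
[out]/[in] = 10^(3.7338) = 5417.
[in] = 1.68 / 5417 = 0.0003101 mmol L⁻¹.

0.00031 mmol L⁻¹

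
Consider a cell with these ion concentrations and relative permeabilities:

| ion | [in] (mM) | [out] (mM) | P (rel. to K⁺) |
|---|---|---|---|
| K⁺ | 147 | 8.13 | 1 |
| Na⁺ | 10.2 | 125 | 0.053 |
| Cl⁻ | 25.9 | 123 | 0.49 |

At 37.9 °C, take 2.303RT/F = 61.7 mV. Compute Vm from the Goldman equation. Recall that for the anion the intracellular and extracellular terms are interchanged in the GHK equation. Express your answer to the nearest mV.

-54 mV

Vm = 61.7 · log₁₀[(Σ P·[cation]ₒ + Σ P·[anion]ᵢ) / (Σ P·[cation]ᵢ + Σ P·[anion]ₒ)]
Numerator = 1×8.13 + 0.053×125 + 0.49×25.9 = 27.45
Denominator = 1×147 + 0.053×10.2 + 0.49×123 = 207.8
Vm = 61.7 · log₁₀(0.13207) = 61.7 × (-0.8792) = -54.25 mV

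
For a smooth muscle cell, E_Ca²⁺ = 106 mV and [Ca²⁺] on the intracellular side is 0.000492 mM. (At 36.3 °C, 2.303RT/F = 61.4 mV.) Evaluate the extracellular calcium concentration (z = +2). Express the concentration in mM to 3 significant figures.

1.40 mM

Nernst: E = (61.4/2) · log₁₀([out]/[in]), so log₁₀([out]/[in]) = 106.0 × 2 / 61.4 = 3.4528.
[out]/[in] = 10^(3.4528) = 2836.
[out] = 2836 × 0.000492 = 1.396 mM.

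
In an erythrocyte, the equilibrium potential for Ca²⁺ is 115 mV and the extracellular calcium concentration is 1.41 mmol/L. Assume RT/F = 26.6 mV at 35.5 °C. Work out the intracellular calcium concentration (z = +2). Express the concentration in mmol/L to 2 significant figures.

0.00025 mmol/L

Nernst: E = (26.6/2) · ln([out]/[in]), so ln([out]/[in]) = 115.0 × 2 / 26.6 = 8.6466.
[out]/[in] = e^(8.6466) = 5691.
[in] = 1.41 / 5691 = 0.0002478 mmol/L.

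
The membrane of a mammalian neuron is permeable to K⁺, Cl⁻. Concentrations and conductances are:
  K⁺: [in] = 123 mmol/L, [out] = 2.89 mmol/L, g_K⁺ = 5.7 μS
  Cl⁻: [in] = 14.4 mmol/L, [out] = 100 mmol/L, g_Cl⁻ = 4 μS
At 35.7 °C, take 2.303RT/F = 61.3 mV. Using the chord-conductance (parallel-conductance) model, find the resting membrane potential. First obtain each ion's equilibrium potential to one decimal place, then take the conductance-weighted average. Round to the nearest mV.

-80 mV

E_K⁺ = (61.3/1)·log₁₀(2.89/123) = -99.9 mV
E_Cl⁻ = (61.3/-1)·log₁₀(100/14.4) = -51.6 mV
Vm = (Σ gᵢEᵢ)/(Σ gᵢ) = (5.7·-99.9 + 4·-51.6) / (5.7 + 4)
= -775.83 / 9.7 = -79.98 mV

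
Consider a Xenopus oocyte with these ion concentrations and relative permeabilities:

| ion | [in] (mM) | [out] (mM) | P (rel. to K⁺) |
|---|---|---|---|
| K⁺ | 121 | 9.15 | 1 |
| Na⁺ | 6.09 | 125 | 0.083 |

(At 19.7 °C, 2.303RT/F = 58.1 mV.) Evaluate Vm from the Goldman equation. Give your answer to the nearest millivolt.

-46 mV

Vm = 58.1 · log₁₀[(Σ P·[cation]ₒ + Σ P·[anion]ᵢ) / (Σ P·[cation]ᵢ + Σ P·[anion]ₒ)]
Numerator = 1×9.15 + 0.083×125 = 19.52
Denominator = 1×121 + 0.083×6.09 = 121.5
Vm = 58.1 · log₁₀(0.16069) = 58.1 × (-0.7940) = -46.13 mV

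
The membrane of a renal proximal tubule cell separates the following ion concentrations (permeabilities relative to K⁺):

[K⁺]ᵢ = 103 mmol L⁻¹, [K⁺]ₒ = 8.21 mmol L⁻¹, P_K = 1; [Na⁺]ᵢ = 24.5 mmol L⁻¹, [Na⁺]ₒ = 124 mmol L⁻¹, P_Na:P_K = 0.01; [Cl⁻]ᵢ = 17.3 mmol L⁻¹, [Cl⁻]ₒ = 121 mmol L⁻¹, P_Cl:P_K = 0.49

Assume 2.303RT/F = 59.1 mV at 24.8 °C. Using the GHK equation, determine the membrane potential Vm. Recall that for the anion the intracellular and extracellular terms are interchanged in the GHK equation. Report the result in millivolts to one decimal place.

Vm = 59.1 · log₁₀[(Σ P·[cation]ₒ + Σ P·[anion]ᵢ) / (Σ P·[cation]ᵢ + Σ P·[anion]ₒ)]
Numerator = 1×8.21 + 0.01×124 + 0.49×17.3 = 17.93
Denominator = 1×103 + 0.01×24.5 + 0.49×121 = 162.5
Vm = 59.1 · log₁₀(0.1103) = 59.1 × (-0.9574) = -56.58 mV

-56.6 mV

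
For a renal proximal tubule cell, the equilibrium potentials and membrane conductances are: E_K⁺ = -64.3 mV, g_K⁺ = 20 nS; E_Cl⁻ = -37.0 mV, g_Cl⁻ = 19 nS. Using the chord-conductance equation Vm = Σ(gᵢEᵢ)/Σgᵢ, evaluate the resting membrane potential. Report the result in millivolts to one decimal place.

Σ gᵢEᵢ = 20·(-64.3) + 19·(-37.0) = -1989.00
Σ gᵢ = 20 + 19 = 39
Vm = -1989.00 / 39 = -51.00 mV

-51.0 mV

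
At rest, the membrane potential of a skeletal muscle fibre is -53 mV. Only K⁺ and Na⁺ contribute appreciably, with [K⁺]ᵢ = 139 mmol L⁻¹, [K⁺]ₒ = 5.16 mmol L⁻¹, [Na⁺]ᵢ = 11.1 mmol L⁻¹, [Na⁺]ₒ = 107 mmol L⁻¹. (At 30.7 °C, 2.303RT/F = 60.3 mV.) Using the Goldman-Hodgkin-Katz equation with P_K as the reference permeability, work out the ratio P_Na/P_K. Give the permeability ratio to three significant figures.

Let α = P_Na/P_K. GHK: Vm = 60.3·log₁₀[(Kₒ + α·Naₒ)/(Kᵢ + α·Naᵢ)].
10^(Vm/60.3) = 10^(-53.0/60.3) = 0.13215
So 0.13215·(Kᵢ + α·Naᵢ) = Kₒ + α·Naₒ → α = (0.13215·139.0 − 5.16) / (107.0 − 0.13215·11.1)
α = (18.37 − 5.16) / (107.0 − 1.467) = 13.21/105.5 = 0.1252

0.125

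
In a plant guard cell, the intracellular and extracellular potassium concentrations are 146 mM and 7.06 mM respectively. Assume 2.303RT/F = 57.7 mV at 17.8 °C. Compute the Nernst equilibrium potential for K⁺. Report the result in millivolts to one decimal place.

-75.9 mV

E = (57.7/z) · log₁₀([K⁺]_out/[K⁺]_in) with z = +1.
= (57.7/1) · log₁₀(7.06/146) = 57.70 · log₁₀(0.04836)
= 57.70 · (-1.3155) = -75.91 mV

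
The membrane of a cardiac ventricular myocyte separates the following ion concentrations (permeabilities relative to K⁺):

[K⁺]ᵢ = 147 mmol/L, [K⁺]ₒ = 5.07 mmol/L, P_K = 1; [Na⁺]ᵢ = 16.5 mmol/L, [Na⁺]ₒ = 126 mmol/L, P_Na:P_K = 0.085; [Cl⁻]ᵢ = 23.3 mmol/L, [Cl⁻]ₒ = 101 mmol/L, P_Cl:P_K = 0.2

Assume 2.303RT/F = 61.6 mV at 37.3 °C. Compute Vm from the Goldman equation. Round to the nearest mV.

-56 mV

Vm = 61.6 · log₁₀[(Σ P·[cation]ₒ + Σ P·[anion]ᵢ) / (Σ P·[cation]ᵢ + Σ P·[anion]ₒ)]
Numerator = 1×5.07 + 0.085×126 + 0.2×23.3 = 20.44
Denominator = 1×147 + 0.085×16.5 + 0.2×101 = 168.6
Vm = 61.6 · log₁₀(0.12123) = 61.6 × (-0.9164) = -56.45 mV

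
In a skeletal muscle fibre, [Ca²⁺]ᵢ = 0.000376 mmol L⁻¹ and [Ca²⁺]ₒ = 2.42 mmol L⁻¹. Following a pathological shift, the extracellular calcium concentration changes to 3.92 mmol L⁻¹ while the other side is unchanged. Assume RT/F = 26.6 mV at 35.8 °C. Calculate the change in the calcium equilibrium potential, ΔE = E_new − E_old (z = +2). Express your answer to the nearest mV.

E_old = (26.6/2)·ln(2.42/0.000376) = 116.64 mV
E_new = (26.6/2)·ln(3.92/0.000376) = 123.05 mV
ΔE = 123.05 − (116.64) = 6.41 mV

6 mV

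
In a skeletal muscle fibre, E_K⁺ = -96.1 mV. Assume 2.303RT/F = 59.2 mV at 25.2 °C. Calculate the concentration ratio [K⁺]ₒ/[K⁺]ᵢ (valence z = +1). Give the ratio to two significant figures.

0.024

log₁₀([out]/[in]) = E·z/(59.2) = -96.1 × 1 / 59.2 = -1.6233
[out]/[in] = 10^(-1.6233) = 0.02381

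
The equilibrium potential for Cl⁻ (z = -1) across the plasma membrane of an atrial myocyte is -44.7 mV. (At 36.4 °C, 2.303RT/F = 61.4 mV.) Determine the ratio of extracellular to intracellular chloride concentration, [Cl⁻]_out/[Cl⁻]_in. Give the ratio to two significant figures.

log₁₀([out]/[in]) = E·z/(61.4) = -44.7 × -1 / 61.4 = 0.7280
[out]/[in] = 10^(0.7280) = 5.346

5.3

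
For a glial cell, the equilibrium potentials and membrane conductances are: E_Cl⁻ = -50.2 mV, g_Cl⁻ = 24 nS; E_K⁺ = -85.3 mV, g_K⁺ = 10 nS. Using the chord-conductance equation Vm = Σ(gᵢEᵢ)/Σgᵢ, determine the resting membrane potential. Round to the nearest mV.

-61 mV

Σ gᵢEᵢ = 24·(-50.2) + 10·(-85.3) = -2057.80
Σ gᵢ = 24 + 10 = 34
Vm = -2057.80 / 34 = -60.52 mV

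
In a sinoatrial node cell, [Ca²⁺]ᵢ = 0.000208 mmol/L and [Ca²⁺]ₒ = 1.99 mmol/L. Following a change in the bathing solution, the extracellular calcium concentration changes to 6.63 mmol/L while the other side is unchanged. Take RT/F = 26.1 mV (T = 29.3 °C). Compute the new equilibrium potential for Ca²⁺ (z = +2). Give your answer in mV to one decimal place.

135.3 mV

After the shift: [Ca²⁺]_out = 6.63, [Ca²⁺]_in = 0.000208 mmol/L.
E_new = (26.1/2)·ln(6.63/0.000208) = 13.05 · (10.3696) = 135.32 mV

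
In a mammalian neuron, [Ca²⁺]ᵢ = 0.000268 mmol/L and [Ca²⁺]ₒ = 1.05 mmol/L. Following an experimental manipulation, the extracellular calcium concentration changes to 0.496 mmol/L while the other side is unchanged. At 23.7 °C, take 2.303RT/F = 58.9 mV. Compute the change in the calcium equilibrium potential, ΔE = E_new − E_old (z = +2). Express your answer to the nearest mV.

E_old = (58.9/2)·log₁₀(1.05/0.000268) = 105.82 mV
E_new = (58.9/2)·log₁₀(0.496/0.000268) = 96.22 mV
ΔE = 96.22 − (105.82) = -9.59 mV

-10 mV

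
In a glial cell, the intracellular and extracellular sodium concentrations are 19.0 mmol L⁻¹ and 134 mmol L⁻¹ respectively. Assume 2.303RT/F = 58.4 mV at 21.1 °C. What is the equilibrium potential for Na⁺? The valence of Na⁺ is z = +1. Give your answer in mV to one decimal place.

49.5 mV

E = (58.4/z) · log₁₀([Na⁺]_out/[Na⁺]_in) with z = +1.
= (58.4/1) · log₁₀(134/19.0) = 58.40 · log₁₀(7.053)
= 58.40 · (0.8484) = 49.54 mV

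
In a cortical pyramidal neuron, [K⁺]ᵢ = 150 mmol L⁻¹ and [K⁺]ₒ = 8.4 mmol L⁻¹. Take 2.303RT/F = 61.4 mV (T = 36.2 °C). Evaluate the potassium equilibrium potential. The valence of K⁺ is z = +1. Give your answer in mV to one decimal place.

E = (61.4/z) · log₁₀([K⁺]_out/[K⁺]_in) with z = +1.
= (61.4/1) · log₁₀(8.4/150) = 61.40 · log₁₀(0.056)
= 61.40 · (-1.2518) = -76.86 mV

-76.9 mV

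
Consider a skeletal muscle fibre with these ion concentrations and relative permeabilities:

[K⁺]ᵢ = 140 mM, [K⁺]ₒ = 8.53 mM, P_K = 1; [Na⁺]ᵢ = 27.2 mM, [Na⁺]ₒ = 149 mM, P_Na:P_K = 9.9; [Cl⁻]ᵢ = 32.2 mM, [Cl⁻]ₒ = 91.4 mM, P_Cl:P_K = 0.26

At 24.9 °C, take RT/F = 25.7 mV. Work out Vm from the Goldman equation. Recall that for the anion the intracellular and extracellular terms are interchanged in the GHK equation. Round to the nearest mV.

Vm = 25.7 · ln[(Σ P·[cation]ₒ + Σ P·[anion]ᵢ) / (Σ P·[cation]ᵢ + Σ P·[anion]ₒ)]
Numerator = 1×8.53 + 9.9×149 + 0.26×32.2 = 1492
Denominator = 1×140 + 9.9×27.2 + 0.26×91.4 = 433
Vm = 25.7 · ln(3.4454) = 25.7 × (1.2370) = 31.79 mV

32 mV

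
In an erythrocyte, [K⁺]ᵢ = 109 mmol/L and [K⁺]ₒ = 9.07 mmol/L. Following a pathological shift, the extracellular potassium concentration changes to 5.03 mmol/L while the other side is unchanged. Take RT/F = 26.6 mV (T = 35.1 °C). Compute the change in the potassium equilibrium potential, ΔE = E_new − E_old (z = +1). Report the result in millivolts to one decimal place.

E_old = (26.6/1)·ln(9.07/109) = -66.14 mV
E_new = (26.6/1)·ln(5.03/109) = -81.82 mV
ΔE = -81.82 − (-66.14) = -15.68 mV

-15.7 mV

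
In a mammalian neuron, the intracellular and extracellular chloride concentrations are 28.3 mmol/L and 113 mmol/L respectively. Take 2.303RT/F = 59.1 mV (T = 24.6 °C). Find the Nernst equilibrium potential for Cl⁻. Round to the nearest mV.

-36 mV

E = (59.1/z) · log₁₀([Cl⁻]_out/[Cl⁻]_in) with z = -1.
For an anion, dividing by z = -1 reverses the sign.
= (59.1/-1) · log₁₀(113/28.3) = -59.10 · log₁₀(3.993)
= -59.10 · (0.6013) = -35.54 mV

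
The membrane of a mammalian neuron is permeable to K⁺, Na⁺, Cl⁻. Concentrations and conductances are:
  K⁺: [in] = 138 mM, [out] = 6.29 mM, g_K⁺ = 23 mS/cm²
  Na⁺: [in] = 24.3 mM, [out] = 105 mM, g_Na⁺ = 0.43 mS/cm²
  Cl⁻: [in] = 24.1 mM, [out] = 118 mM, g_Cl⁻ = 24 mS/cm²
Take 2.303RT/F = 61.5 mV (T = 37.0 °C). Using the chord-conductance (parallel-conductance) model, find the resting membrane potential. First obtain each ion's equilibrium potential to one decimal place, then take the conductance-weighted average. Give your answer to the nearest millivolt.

-61 mV

E_K⁺ = (61.5/1)·log₁₀(6.29/138) = -82.5 mV
E_Na⁺ = (61.5/1)·log₁₀(105/24.3) = 39.1 mV
E_Cl⁻ = (61.5/-1)·log₁₀(118/24.1) = -42.4 mV
Vm = (Σ gᵢEᵢ)/(Σ gᵢ) = (23·-82.5 + 0.43·39.1 + 24·-42.4) / (23 + 0.43 + 24)
= -2898.29 / 47.43 = -61.11 mV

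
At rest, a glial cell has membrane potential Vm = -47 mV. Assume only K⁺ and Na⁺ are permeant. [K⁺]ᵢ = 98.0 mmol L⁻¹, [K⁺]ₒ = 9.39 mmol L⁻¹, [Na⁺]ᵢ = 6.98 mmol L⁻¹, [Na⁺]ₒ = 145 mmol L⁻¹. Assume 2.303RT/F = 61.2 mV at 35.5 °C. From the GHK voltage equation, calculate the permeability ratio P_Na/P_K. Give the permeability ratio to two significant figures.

Let α = P_Na/P_K. GHK: Vm = 61.2·log₁₀[(Kₒ + α·Naₒ)/(Kᵢ + α·Naᵢ)].
10^(Vm/61.2) = 10^(-47.0/61.2) = 0.17062
So 0.17062·(Kᵢ + α·Naᵢ) = Kₒ + α·Naₒ → α = (0.17062·98.0 − 9.39) / (145.0 − 0.17062·6.98)
α = (16.72 − 9.39) / (145.0 − 1.191) = 7.331/143.8 = 0.05097

0.051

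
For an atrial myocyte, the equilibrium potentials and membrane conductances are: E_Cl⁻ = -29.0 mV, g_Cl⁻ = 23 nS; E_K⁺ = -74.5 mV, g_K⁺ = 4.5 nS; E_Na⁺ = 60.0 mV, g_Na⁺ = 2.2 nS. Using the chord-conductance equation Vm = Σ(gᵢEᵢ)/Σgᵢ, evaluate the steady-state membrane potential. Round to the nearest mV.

-29 mV

Σ gᵢEᵢ = 23·(-29.0) + 4.5·(-74.5) + 2.2·(60.0) = -870.25
Σ gᵢ = 23 + 4.5 + 2.2 = 29.7
Vm = -870.25 / 29.7 = -29.30 mV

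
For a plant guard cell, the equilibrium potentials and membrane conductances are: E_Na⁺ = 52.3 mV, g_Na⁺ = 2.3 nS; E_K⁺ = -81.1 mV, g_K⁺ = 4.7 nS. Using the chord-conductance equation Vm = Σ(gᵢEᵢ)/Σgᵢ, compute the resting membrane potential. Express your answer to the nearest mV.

Σ gᵢEᵢ = 2.3·(52.3) + 4.7·(-81.1) = -260.88
Σ gᵢ = 2.3 + 4.7 = 7
Vm = -260.88 / 7 = -37.27 mV

-37 mV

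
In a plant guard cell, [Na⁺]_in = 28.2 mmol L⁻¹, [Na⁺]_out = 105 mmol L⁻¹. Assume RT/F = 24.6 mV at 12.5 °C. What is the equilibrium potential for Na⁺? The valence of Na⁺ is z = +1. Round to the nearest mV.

32 mV

E = (24.6/z) · ln([Na⁺]_out/[Na⁺]_in) with z = +1.
= (24.6/1) · ln(105/28.2) = 24.60 · ln(3.723)
= 24.60 · (1.3146) = 32.34 mV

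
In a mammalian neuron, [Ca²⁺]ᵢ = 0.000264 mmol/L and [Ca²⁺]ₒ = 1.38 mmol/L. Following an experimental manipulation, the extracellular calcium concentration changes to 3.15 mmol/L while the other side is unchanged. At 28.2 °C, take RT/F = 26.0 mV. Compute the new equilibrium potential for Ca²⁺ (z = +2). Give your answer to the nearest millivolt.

122 mV

After the shift: [Ca²⁺]_out = 3.15, [Ca²⁺]_in = 0.000264 mmol/L.
E_new = (26.0/2)·ln(3.15/0.000264) = 13.00 · (9.3870) = 122.03 mV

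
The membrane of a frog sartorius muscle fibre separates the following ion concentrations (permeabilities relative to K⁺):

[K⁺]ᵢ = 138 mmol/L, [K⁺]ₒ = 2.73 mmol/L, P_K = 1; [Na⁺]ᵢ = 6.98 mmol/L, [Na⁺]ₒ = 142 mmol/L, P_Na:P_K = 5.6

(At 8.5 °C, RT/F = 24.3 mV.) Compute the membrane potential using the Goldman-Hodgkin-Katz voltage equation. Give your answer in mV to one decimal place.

36.6 mV

Vm = 24.3 · ln[(Σ P·[cation]ₒ + Σ P·[anion]ᵢ) / (Σ P·[cation]ᵢ + Σ P·[anion]ₒ)]
Numerator = 1×2.73 + 5.6×142 = 797.9
Denominator = 1×138 + 5.6×6.98 = 177.1
Vm = 24.3 · ln(4.5058) = 24.3 × (1.5054) = 36.58 mV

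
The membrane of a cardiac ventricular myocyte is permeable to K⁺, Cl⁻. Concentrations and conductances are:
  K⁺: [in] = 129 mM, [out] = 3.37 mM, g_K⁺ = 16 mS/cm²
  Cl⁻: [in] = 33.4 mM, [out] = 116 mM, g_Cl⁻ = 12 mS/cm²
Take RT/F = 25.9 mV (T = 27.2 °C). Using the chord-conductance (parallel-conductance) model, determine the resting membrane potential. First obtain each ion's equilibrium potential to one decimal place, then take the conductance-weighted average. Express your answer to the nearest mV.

-68 mV

E_K⁺ = (25.9/1)·ln(3.37/129) = -94.4 mV
E_Cl⁻ = (25.9/-1)·ln(116/33.4) = -32.2 mV
Vm = (Σ gᵢEᵢ)/(Σ gᵢ) = (16·-94.4 + 12·-32.2) / (16 + 12)
= -1896.80 / 28 = -67.74 mV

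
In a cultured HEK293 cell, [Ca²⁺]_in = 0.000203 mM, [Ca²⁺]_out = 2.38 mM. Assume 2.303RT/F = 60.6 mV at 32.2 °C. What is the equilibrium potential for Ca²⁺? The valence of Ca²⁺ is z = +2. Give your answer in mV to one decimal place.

123.3 mV

E = (60.6/z) · log₁₀([Ca²⁺]_out/[Ca²⁺]_in) with z = +2.
= (60.6/2) · log₁₀(2.38/0.000203) = 30.30 · log₁₀(1.172e+04)
= 30.30 · (4.0691) = 123.29 mV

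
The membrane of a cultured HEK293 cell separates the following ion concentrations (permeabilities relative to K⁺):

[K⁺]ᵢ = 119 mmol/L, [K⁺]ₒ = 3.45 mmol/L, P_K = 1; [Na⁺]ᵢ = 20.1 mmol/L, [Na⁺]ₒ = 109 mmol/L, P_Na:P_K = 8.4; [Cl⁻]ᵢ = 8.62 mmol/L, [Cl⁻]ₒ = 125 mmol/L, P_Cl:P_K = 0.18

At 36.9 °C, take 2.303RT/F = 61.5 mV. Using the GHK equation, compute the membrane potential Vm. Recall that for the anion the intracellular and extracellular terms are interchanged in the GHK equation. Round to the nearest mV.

Vm = 61.5 · log₁₀[(Σ P·[cation]ₒ + Σ P·[anion]ᵢ) / (Σ P·[cation]ᵢ + Σ P·[anion]ₒ)]
Numerator = 1×3.45 + 8.4×109 + 0.18×8.62 = 920.6
Denominator = 1×119 + 8.4×20.1 + 0.18×125 = 310.3
Vm = 61.5 · log₁₀(2.9664) = 61.5 × (0.4722) = 29.04 mV

29 mV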